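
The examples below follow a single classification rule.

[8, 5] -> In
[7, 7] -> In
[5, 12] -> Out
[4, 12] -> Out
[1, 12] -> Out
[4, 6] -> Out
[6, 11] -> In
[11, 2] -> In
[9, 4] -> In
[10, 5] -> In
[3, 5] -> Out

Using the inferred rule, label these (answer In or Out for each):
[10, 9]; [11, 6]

The simplest hypothesis consistent with all the labels is: first ≥ 6.

In, In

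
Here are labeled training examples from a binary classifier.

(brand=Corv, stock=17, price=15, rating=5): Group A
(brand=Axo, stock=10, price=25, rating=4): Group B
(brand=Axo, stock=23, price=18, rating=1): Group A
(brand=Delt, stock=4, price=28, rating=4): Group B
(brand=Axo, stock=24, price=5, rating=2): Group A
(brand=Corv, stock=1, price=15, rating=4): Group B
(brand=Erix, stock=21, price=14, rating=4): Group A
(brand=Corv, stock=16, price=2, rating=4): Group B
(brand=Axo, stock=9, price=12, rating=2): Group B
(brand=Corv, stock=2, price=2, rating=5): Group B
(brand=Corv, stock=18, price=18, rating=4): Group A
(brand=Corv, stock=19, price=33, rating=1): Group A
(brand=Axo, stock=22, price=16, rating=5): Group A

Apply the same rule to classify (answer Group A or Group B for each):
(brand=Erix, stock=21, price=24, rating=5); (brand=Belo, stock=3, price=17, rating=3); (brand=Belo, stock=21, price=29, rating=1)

Group A, Group B, Group A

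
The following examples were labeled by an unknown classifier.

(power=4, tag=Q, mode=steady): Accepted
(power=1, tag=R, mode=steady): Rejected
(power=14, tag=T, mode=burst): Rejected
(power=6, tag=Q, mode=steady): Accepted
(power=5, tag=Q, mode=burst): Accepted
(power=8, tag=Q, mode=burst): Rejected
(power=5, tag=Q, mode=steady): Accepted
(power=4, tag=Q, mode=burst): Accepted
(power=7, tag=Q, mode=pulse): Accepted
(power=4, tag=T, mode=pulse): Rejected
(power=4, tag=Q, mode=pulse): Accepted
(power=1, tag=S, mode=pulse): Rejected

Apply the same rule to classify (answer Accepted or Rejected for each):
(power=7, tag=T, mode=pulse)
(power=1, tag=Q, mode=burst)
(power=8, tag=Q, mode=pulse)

Rejected, Accepted, Rejected

The common property of the 'Accepted' items is: tag is Q AND power ≤ 7. No 'Rejected' item has it.
(power=7, tag=T, mode=pulse): Rejected (tag is T, power = 7).
(power=1, tag=Q, mode=burst): Accepted (tag is Q, power = 1).
(power=8, tag=Q, mode=pulse): Rejected (tag is Q, power = 8).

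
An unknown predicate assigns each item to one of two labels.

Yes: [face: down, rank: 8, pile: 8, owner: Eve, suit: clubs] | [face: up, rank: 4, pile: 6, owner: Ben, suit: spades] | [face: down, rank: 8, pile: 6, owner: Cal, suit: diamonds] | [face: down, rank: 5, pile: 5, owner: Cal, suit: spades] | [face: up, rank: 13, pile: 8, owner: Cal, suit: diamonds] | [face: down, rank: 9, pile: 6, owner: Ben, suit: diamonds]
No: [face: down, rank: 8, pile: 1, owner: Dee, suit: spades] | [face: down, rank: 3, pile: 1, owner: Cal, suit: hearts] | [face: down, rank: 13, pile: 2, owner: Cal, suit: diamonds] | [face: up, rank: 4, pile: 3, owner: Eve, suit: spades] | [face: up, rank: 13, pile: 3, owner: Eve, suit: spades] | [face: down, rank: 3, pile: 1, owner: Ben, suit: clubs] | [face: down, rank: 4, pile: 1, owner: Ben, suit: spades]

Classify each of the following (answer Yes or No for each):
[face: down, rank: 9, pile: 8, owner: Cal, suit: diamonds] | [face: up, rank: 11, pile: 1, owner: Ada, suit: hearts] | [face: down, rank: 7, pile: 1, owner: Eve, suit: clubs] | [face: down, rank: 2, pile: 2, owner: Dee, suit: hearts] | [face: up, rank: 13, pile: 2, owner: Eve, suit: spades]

All 'Yes' examples share one property — pile ≥ 5 — and every 'No' example lacks it.
Yes: [face: down, rank: 9, pile: 8, owner: Cal, suit: diamonds], since pile = 8.
No: [face: up, rank: 11, pile: 1, owner: Ada, suit: hearts], since pile = 1.
No: [face: down, rank: 7, pile: 1, owner: Eve, suit: clubs], since pile = 1.
No: [face: down, rank: 2, pile: 2, owner: Dee, suit: hearts], since pile = 2.
No: [face: up, rank: 13, pile: 2, owner: Eve, suit: spades], since pile = 2.

Yes, No, No, No, No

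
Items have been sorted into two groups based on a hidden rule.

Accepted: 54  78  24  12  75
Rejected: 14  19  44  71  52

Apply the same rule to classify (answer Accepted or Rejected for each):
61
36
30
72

Rejected, Accepted, Accepted, Accepted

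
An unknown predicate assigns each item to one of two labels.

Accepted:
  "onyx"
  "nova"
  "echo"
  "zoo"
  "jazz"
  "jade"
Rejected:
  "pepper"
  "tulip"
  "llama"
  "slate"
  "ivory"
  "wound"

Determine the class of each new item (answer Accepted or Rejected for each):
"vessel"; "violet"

Rejected, Rejected

The simplest hypothesis consistent with all the labels is: length ≤ 4.
"vessel" → length 6 → Rejected.
"violet" → length 6 → Rejected.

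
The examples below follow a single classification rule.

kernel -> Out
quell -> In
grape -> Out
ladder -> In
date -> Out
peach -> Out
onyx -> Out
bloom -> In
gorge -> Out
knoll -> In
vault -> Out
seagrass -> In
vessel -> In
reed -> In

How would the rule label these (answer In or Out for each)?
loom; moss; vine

The rule appears to be: has a double letter.
loom — 'oo' doubled, hence In. moss — 'ss' doubled, hence In. vine — no doubled letter, hence Out.

In, In, Out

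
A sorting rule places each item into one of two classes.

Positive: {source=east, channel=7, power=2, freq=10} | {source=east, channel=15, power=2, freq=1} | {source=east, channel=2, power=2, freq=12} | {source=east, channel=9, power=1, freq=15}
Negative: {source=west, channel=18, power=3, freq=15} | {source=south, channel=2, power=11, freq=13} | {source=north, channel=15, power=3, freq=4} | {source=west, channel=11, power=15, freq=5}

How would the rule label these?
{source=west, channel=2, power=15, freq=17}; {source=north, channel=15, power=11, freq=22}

Negative, Negative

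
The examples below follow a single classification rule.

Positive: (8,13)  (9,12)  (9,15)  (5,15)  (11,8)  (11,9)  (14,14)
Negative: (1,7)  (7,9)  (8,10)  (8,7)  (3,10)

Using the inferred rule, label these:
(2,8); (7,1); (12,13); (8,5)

Negative, Negative, Positive, Negative

Rule: sum ≥ 19. This holds for each 'Positive' example and fails for each 'Negative' one.
(2,8) → 2+8 = 10 → Negative. (7,1) → 7+1 = 8 → Negative. (12,13) → 12+13 = 25 → Positive. (8,5) → 8+5 = 13 → Negative.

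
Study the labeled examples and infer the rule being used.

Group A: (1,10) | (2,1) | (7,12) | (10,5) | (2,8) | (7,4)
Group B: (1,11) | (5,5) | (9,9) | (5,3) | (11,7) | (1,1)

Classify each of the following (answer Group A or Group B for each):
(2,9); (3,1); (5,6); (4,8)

Checking candidate rules against both groups, what survives is: product is even.

Group A, Group B, Group A, Group A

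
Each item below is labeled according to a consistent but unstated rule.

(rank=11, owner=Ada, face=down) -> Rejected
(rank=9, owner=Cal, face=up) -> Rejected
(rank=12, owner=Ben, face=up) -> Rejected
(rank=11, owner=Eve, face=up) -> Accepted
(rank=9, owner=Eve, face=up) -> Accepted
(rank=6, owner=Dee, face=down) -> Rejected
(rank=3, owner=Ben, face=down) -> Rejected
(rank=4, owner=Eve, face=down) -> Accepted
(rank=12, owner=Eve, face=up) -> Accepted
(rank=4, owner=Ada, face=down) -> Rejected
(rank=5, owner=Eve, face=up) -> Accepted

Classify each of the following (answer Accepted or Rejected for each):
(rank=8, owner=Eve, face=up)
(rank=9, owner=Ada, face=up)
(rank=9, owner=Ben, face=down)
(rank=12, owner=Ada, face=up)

Accepted, Rejected, Rejected, Rejected

The pattern is that an item is 'Accepted' exactly when: owner is Eve.
(rank=8, owner=Eve, face=up) — owner is Eve, hence Accepted. (rank=9, owner=Ada, face=up) — owner is Ada, hence Rejected. (rank=9, owner=Ben, face=down) — owner is Ben, hence Rejected. (rank=12, owner=Ada, face=up) — owner is Ada, hence Rejected.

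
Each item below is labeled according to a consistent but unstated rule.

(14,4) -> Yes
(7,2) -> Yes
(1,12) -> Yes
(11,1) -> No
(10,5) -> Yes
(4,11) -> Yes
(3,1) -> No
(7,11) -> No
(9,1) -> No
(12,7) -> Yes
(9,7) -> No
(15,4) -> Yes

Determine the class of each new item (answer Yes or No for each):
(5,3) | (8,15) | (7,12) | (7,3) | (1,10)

No, Yes, Yes, No, Yes

Looking at the examples, the only property every 'Yes' case has and every 'No' case lacks is: product is even.
(5,3): 5·3 = 15 — doesn't match, so No. (8,15): 8·15 = 120 — satisfies this, so Yes. (7,12): 7·12 = 84 — satisfies this, so Yes. (7,3): 7·3 = 21 — doesn't match, so No. (1,10): 1·10 = 10 — satisfies this, so Yes.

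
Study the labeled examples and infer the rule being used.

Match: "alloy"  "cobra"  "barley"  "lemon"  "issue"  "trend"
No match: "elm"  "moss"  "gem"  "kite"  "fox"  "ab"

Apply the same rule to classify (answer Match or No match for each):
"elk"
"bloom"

No match, Match

The rule appears to be: length ≥ 5.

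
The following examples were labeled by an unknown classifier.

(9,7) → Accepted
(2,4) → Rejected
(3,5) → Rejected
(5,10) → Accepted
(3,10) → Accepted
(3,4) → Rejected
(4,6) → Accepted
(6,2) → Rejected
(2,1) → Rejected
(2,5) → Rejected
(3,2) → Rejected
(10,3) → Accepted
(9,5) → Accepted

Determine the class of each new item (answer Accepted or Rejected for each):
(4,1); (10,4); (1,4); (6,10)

The simplest hypothesis consistent with all the labels is: sum ≥ 10.
(4,1): Rejected (4+1 = 5). (10,4): Accepted (10+4 = 14). (1,4): Rejected (1+4 = 5). (6,10): Accepted (6+10 = 16).

Rejected, Accepted, Rejected, Accepted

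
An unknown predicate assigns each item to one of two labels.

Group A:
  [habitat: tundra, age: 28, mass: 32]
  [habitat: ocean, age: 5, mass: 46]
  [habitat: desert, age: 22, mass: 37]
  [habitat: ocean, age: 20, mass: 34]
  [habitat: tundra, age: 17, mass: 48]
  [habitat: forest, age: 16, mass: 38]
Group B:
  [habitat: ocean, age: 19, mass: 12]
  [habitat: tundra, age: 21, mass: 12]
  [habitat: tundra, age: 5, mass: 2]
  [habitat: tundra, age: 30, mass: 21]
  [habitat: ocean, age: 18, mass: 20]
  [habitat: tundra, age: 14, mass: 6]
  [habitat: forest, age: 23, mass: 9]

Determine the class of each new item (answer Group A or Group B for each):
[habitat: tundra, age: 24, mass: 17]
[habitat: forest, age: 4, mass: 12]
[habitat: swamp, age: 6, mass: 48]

Group B, Group B, Group A

The pattern is that an item is 'Group A' exactly when: mass ≥ 32.
Group B: [habitat: tundra, age: 24, mass: 17], since mass = 17. Group B: [habitat: forest, age: 4, mass: 12], since mass = 12. Group A: [habitat: swamp, age: 6, mass: 48], since mass = 48.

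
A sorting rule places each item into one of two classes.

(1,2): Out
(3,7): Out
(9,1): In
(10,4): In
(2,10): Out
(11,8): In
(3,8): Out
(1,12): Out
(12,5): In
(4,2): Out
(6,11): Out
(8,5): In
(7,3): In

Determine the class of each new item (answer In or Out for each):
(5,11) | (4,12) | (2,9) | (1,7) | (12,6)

Out, Out, Out, Out, In

The distinguishing property — first ≥ 7 — holds for all the 'In' cases and none of the 'Out' cases.
(5,11) — first 5, hence Out.
(4,12) — first 4, hence Out.
(2,9) — first 2, hence Out.
(1,7) — first 1, hence Out.
(12,6) — first 12, hence In.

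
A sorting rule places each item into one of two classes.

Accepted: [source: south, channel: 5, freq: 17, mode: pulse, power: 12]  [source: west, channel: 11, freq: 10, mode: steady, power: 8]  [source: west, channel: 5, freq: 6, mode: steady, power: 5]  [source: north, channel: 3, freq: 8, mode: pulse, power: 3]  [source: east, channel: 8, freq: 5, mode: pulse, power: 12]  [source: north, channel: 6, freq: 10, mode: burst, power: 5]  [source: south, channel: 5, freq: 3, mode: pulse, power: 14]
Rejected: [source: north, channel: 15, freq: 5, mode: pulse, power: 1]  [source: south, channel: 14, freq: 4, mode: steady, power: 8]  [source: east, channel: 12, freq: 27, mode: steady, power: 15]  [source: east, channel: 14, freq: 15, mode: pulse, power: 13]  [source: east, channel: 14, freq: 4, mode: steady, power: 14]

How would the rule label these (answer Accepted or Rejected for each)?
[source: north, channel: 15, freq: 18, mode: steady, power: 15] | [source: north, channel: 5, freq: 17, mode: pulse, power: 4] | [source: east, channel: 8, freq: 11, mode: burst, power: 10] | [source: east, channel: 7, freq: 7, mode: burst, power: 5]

Rule: channel ≤ 11. This holds for each 'Accepted' example and fails for each 'Rejected' one.
[source: north, channel: 15, freq: 18, mode: steady, power: 15] → channel = 15 → Rejected. [source: north, channel: 5, freq: 17, mode: pulse, power: 4] → channel = 5 → Accepted. [source: east, channel: 8, freq: 11, mode: burst, power: 10] → channel = 8 → Accepted. [source: east, channel: 7, freq: 7, mode: burst, power: 5] → channel = 7 → Accepted.

Rejected, Accepted, Accepted, Accepted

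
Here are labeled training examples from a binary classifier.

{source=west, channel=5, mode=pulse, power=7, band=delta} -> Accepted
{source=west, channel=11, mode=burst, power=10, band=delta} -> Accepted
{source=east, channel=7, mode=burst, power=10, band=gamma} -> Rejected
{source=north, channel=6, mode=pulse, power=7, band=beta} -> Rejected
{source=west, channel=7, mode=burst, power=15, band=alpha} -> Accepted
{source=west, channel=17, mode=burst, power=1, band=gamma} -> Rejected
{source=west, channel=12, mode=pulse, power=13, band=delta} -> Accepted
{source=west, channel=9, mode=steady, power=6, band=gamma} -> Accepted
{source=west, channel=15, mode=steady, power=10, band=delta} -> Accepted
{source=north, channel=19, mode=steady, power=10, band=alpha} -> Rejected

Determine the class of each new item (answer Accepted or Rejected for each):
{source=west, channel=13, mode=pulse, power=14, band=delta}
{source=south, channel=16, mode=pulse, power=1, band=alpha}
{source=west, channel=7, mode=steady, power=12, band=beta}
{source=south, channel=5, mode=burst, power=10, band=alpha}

The distinguishing property — source is west AND power ≥ 6 — holds for all the 'Accepted' cases and none of the 'Rejected' cases.
{source=west, channel=13, mode=pulse, power=14, band=delta}: Accepted (source is west, power = 14).
{source=south, channel=16, mode=pulse, power=1, band=alpha}: Rejected (source is south, power = 1).
{source=west, channel=7, mode=steady, power=12, band=beta}: Accepted (source is west, power = 12).
{source=south, channel=5, mode=burst, power=10, band=alpha}: Rejected (source is south, power = 10).

Accepted, Rejected, Accepted, Rejected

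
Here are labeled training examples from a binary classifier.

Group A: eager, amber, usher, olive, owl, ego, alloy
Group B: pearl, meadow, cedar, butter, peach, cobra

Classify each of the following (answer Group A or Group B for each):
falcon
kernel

Rule: starts with a vowel. This holds for each 'Group A' example and fails for each 'Group B' one.
falcon: starts with 'f' — lacks this property, so Group B.
kernel: starts with 'k' — lacks this property, so Group B.

Group B, Group B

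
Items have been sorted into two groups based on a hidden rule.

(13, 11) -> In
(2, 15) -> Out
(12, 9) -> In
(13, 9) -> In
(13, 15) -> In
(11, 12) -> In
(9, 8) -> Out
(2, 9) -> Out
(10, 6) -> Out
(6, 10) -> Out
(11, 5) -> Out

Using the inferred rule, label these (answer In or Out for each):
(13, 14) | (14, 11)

A rule that fits every label: sum ≥ 21 — true of each 'In' example, false of each 'Out' one.
(13, 14): 13+14 = 27 — has this property, so In. (14, 11): 14+11 = 25 — has this property, so In.

In, In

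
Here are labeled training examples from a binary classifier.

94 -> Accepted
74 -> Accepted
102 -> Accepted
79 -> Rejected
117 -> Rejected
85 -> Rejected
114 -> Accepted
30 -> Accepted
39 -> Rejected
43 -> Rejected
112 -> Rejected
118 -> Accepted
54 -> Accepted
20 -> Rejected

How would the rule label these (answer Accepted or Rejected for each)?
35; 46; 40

The pattern is that an item is 'Accepted' exactly when: ≡ 2 (mod 4).
35: Rejected (35 mod 4 = 3).
46: Accepted (46 mod 4 = 2).
40: Rejected (40 mod 4 = 0).

Rejected, Accepted, Rejected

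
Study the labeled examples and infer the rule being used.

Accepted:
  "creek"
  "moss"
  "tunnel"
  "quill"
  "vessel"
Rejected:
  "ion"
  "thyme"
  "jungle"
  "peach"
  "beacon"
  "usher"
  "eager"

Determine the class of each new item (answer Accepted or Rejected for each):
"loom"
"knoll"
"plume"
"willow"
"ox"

Looking at the examples, the only property every 'Accepted' case has and every 'Rejected' case lacks is: has a double letter.
Accepted: "loom", since 'oo' doubled. Accepted: "knoll", since 'll' doubled. Rejected: "plume", since no doubled letter. Accepted: "willow", since 'll' doubled. Rejected: "ox", since no doubled letter.

Accepted, Accepted, Rejected, Accepted, Rejected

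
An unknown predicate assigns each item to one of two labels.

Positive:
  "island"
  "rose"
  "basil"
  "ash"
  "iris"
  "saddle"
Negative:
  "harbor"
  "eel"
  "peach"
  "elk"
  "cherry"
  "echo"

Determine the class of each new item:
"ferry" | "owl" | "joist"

Looking at the examples, the only property every 'Positive' case has and every 'Negative' case lacks is: contains 's'.
"ferry": no 's', does not pass → Negative.
"owl": no 's', does not pass → Negative.
"joist": has 's', passes → Positive.

Negative, Negative, Positive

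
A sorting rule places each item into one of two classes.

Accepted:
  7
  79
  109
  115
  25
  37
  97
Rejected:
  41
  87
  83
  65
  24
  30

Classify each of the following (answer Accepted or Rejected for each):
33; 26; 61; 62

The classifier is using: ≡ 1 (mod 3).
33: Rejected (33 mod 3 = 0). 26: Rejected (26 mod 3 = 2). 61: Accepted (61 mod 3 = 1). 62: Rejected (62 mod 3 = 2).

Rejected, Rejected, Accepted, Rejected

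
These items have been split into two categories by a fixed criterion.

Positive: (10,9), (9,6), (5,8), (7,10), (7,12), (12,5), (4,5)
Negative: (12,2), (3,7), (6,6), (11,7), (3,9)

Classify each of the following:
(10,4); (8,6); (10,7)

Negative, Negative, Positive

Looking at the examples, the only property every 'Positive' case has and every 'Negative' case lacks is: sum is odd.
(10,4): 10+4 = 14, does not satisfy this → Negative. (8,6): 8+6 = 14, does not satisfy this → Negative. (10,7): 10+7 = 17, meets the rule → Positive.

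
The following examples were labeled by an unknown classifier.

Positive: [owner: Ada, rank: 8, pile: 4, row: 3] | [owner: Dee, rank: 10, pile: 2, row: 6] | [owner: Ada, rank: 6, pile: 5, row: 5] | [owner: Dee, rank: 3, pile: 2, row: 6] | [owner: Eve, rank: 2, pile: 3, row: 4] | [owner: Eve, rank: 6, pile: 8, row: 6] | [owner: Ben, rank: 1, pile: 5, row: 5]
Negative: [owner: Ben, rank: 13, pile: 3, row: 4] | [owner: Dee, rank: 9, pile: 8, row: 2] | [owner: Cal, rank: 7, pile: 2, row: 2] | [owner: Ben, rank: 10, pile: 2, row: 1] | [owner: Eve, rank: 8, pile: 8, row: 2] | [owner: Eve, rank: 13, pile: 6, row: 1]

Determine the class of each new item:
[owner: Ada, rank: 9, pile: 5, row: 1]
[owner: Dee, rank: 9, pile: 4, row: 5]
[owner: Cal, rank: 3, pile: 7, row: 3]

Negative, Positive, Positive

The classifier is using: rank ≤ 10 AND row ≥ 3.
[owner: Ada, rank: 9, pile: 5, row: 1]: rank = 9, row = 1, does not pass → Negative. [owner: Dee, rank: 9, pile: 4, row: 5]: rank = 9, row = 5, qualifies → Positive. [owner: Cal, rank: 3, pile: 7, row: 3]: rank = 3, row = 3, qualifies → Positive.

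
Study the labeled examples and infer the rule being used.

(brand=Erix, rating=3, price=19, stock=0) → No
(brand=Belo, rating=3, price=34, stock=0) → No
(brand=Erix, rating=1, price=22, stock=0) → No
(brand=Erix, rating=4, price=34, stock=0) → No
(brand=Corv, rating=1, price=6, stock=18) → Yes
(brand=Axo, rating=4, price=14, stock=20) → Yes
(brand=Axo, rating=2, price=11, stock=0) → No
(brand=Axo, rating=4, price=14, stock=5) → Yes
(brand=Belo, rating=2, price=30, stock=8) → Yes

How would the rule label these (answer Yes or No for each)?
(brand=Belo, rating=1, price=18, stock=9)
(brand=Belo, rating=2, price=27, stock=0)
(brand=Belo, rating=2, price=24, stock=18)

Yes, No, Yes

A rule that fits every label: stock ≥ 5 — true of each 'Yes' example, false of each 'No' one.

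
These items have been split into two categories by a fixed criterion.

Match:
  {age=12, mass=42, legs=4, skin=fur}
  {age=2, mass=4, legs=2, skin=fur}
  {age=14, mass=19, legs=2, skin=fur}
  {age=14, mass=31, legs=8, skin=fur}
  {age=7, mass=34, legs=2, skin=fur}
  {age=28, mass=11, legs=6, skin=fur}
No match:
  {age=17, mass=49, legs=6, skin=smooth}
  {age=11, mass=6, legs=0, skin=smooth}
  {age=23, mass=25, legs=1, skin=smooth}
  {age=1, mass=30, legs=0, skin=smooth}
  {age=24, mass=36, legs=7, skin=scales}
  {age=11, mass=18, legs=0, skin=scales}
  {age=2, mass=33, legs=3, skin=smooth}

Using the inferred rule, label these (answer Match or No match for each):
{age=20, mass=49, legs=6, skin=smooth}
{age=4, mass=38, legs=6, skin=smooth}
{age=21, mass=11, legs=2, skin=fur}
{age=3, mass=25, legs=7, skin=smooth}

No match, No match, Match, No match

A rule that fits every label: skin is fur — true of each 'Match' example, false of each 'No match' one.
{age=20, mass=49, legs=6, skin=smooth}: skin is smooth — fails the rule, so No match.
{age=4, mass=38, legs=6, skin=smooth}: skin is smooth — fails the rule, so No match.
{age=21, mass=11, legs=2, skin=fur}: skin is fur — qualifies, so Match.
{age=3, mass=25, legs=7, skin=smooth}: skin is smooth — fails the rule, so No match.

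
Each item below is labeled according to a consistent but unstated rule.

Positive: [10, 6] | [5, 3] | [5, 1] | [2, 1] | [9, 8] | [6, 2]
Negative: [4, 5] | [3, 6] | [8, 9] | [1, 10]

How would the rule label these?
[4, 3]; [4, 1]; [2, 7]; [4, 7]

Positive, Positive, Negative, Negative

A rule that fits every label: first > second — true of each 'Positive' example, false of each 'Negative' one.
Positive: [4, 3], since 4 > 3. Positive: [4, 1], since 4 > 1. Negative: [2, 7], since 2 < 7. Negative: [4, 7], since 4 < 7.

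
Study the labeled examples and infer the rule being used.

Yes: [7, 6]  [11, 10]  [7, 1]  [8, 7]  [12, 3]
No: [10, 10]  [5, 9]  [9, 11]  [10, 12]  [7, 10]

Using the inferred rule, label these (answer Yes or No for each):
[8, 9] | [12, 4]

Rule: first > second. This holds for each 'Yes' example and fails for each 'No' one.
[8, 9] — 8 < 9, hence No. [12, 4] — 12 > 4, hence Yes.

No, Yes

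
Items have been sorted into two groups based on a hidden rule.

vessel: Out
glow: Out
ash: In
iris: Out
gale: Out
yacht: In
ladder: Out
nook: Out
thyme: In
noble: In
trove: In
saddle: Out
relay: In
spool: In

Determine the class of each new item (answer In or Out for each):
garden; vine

Looking at the examples, the only property every 'In' case has and every 'Out' case lacks is: odd length.
Out: garden, since length 6. Out: vine, since length 4.

Out, Out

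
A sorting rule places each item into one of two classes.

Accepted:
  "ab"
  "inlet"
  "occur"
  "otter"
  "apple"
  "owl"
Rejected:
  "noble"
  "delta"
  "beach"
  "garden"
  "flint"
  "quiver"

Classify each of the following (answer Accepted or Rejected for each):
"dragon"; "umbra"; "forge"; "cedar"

Rejected, Accepted, Rejected, Rejected

Every 'Accepted' example satisfies: starts with a vowel. None of the 'Rejected' examples do.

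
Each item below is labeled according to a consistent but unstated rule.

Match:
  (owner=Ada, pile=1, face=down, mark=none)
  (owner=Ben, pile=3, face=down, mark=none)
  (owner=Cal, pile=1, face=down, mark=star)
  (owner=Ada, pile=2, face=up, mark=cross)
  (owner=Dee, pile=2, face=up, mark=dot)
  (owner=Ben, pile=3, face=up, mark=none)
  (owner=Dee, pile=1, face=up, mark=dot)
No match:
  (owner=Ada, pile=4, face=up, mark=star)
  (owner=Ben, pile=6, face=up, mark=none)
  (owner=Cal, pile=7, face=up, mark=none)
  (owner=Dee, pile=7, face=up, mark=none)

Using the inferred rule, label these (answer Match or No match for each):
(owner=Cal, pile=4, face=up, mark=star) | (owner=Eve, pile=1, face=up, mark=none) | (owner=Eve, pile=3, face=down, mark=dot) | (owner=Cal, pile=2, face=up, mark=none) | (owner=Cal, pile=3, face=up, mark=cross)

'Match' ⟺ pile ≤ 3.

No match, Match, Match, Match, Match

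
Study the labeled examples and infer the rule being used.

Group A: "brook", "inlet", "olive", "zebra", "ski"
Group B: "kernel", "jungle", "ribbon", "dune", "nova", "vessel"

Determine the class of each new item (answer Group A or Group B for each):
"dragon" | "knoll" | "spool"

Group B, Group A, Group A

The pattern is that an item is 'Group A' exactly when: odd length.
"dragon" — length 6, hence Group B. "knoll" — length 5, hence Group A. "spool" — length 5, hence Group A.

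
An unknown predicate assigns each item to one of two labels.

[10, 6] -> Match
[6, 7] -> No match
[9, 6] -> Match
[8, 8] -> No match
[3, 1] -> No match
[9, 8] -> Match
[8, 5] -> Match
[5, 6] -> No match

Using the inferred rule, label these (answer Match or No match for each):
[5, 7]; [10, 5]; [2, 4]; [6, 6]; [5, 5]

No match, Match, No match, No match, No match

Rule: first > second AND sum ≥ 11. This holds for each 'Match' example and fails for each 'No match' one.
[5, 7]: 5 < 7, 5+7 = 12, fails the rule → No match.
[10, 5]: 10 > 5, 10+5 = 15, qualifies → Match.
[2, 4]: 2 < 4, 2+4 = 6, fails the rule → No match.
[6, 6]: 6 = 6, 6+6 = 12, fails the rule → No match.
[5, 5]: 5 = 5, 5+5 = 10, fails the rule → No match.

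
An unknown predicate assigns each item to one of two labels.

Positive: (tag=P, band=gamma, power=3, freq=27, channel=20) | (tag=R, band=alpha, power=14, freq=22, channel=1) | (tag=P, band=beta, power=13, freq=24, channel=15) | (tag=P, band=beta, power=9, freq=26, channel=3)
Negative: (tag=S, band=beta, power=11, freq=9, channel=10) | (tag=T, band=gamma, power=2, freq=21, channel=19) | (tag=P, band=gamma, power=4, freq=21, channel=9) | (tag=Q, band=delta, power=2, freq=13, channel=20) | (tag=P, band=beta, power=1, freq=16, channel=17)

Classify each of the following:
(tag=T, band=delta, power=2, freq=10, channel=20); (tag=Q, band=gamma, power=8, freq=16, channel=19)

The simplest hypothesis consistent with all the labels is: freq ≥ 22.
(tag=T, band=delta, power=2, freq=10, channel=20): freq = 10 — fails the rule, so Negative. (tag=Q, band=gamma, power=8, freq=16, channel=19): freq = 16 — fails the rule, so Negative.

Negative, Negative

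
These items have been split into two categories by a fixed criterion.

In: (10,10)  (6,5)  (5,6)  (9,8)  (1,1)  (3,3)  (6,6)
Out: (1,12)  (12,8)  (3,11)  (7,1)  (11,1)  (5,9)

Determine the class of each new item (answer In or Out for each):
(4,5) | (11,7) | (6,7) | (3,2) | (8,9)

The rule appears to be: |first − second| ≤ 1.
(4,5): |4−5| = 1, passes → In. (11,7): |11−7| = 4, does not pass → Out. (6,7): |6−7| = 1, passes → In. (3,2): |3−2| = 1, passes → In. (8,9): |8−9| = 1, passes → In.

In, Out, In, In, In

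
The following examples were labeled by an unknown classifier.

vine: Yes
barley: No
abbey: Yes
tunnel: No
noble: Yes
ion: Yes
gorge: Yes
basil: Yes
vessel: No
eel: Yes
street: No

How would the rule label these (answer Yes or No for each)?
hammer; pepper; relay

No, No, Yes

A rule that fits every label: length ≤ 5 — true of each 'Yes' example, false of each 'No' one.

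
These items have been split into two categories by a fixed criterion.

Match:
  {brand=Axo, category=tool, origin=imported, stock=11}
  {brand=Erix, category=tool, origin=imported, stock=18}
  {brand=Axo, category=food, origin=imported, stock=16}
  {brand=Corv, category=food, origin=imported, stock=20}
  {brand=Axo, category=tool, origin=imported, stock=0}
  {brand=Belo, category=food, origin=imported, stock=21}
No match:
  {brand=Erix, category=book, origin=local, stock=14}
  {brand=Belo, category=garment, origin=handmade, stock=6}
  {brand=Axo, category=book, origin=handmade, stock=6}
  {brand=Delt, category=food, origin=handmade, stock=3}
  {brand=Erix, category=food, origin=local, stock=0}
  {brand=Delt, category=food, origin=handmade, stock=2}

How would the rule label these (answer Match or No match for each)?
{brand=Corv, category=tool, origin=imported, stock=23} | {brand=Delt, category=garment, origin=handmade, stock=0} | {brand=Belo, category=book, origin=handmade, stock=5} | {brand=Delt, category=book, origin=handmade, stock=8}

'Match' ⟺ origin is imported.
Match: {brand=Corv, category=tool, origin=imported, stock=23}, since origin is imported. No match: {brand=Delt, category=garment, origin=handmade, stock=0}, since origin is handmade. No match: {brand=Belo, category=book, origin=handmade, stock=5}, since origin is handmade. No match: {brand=Delt, category=book, origin=handmade, stock=8}, since origin is handmade.

Match, No match, No match, No match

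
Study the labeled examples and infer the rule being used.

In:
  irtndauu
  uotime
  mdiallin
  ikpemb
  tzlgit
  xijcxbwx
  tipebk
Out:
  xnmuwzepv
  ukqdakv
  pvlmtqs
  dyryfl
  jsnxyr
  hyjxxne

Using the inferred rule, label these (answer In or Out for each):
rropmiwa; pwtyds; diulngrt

A rule that fits every label: contains 'i' — true of each 'In' example, false of each 'Out' one.

In, Out, In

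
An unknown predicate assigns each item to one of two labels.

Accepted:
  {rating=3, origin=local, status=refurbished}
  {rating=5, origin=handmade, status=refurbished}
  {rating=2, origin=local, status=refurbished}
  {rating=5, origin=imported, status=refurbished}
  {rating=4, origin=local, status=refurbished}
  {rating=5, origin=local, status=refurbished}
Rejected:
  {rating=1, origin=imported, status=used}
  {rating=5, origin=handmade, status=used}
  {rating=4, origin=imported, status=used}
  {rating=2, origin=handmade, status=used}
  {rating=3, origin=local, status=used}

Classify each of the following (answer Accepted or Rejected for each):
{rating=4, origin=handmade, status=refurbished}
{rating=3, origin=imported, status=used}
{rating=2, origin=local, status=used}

Accepted, Rejected, Rejected

Every 'Accepted' example satisfies: status is refurbished. None of the 'Rejected' examples do.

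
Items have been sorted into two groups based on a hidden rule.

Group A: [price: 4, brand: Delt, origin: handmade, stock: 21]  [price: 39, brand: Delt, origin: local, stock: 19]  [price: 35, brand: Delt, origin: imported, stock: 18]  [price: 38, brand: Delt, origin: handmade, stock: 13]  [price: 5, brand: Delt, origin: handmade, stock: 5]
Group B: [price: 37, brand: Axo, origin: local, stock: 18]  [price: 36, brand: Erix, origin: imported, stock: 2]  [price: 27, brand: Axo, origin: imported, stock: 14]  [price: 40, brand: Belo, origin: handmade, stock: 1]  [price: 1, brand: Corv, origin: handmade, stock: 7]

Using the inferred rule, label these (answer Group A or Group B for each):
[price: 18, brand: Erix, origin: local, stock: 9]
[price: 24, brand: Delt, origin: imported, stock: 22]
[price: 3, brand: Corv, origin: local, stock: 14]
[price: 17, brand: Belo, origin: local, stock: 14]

Group B, Group A, Group B, Group B

The simplest hypothesis consistent with all the labels is: brand is Delt.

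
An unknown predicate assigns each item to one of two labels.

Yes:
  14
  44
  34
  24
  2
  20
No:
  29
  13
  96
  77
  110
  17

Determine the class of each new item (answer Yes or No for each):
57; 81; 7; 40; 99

No, No, No, Yes, No

All 'Yes' examples share one property — even AND at most 44 — and every 'No' example lacks it.
57 — 57 is odd, 57 > 44, hence No.
81 — 81 is odd, 81 > 44, hence No.
7 — 7 is odd, 7 ≤ 44, hence No.
40 — 40 is even, 40 ≤ 44, hence Yes.
99 — 99 is odd, 99 > 44, hence No.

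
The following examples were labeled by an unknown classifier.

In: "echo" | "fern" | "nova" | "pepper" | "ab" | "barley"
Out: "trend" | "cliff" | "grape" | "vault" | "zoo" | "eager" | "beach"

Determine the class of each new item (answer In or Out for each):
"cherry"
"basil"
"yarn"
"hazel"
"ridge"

In, Out, In, Out, Out

Every 'In' example satisfies: even length. None of the 'Out' examples do.
"cherry": In (length 6). "basil": Out (length 5). "yarn": In (length 4). "hazel": Out (length 5). "ridge": Out (length 5).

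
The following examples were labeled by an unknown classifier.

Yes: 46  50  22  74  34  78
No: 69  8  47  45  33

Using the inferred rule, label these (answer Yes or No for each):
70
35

Yes, No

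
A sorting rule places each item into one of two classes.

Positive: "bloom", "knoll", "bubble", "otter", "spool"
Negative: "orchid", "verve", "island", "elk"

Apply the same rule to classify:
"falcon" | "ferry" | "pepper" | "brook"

Negative, Positive, Positive, Positive

The pattern is that an item is 'Positive' exactly when: has a double letter.
"falcon" → no doubled letter → Negative.
"ferry" → 'rr' doubled → Positive.
"pepper" → 'pp' doubled → Positive.
"brook" → 'oo' doubled → Positive.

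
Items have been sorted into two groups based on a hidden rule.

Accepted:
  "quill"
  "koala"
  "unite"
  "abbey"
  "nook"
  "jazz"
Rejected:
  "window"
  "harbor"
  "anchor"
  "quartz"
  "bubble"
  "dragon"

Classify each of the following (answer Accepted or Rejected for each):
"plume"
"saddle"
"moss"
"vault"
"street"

Accepted, Rejected, Accepted, Accepted, Rejected

Every 'Accepted' example satisfies: length ≤ 5. None of the 'Rejected' examples do.
"plume" — length 5, hence Accepted. "saddle" — length 6, hence Rejected. "moss" — length 4, hence Accepted. "vault" — length 5, hence Accepted. "street" — length 6, hence Rejected.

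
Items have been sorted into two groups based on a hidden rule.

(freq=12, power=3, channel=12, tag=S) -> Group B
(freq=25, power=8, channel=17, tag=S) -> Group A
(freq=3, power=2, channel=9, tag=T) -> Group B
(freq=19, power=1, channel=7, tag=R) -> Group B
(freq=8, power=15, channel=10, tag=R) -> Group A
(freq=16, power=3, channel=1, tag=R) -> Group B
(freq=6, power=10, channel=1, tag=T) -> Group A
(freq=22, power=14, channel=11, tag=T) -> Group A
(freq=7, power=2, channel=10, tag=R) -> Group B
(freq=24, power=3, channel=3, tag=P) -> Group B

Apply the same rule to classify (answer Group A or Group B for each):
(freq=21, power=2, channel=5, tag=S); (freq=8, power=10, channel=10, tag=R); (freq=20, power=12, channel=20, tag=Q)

Group B, Group A, Group A

The pattern is that an item is 'Group A' exactly when: power ≥ 8.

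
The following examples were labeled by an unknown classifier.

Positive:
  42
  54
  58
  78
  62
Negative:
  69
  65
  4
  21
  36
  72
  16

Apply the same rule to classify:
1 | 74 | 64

The classifier is using: ≡ 2 (mod 4).

Negative, Positive, Negative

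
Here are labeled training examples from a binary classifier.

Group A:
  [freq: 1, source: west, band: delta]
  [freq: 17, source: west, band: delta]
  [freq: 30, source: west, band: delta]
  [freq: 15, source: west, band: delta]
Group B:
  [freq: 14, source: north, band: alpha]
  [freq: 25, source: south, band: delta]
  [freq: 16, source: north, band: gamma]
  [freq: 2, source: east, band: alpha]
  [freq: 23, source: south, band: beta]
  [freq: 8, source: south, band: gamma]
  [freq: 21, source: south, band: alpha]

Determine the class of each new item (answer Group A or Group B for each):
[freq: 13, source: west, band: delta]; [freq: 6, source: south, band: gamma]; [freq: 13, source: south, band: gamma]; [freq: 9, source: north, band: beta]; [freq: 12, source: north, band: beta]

The rule appears to be: source is west.
Group A: [freq: 13, source: west, band: delta], since source is west. Group B: [freq: 6, source: south, band: gamma], since source is south. Group B: [freq: 13, source: south, band: gamma], since source is south. Group B: [freq: 9, source: north, band: beta], since source is north. Group B: [freq: 12, source: north, band: beta], since source is north.

Group A, Group B, Group B, Group B, Group B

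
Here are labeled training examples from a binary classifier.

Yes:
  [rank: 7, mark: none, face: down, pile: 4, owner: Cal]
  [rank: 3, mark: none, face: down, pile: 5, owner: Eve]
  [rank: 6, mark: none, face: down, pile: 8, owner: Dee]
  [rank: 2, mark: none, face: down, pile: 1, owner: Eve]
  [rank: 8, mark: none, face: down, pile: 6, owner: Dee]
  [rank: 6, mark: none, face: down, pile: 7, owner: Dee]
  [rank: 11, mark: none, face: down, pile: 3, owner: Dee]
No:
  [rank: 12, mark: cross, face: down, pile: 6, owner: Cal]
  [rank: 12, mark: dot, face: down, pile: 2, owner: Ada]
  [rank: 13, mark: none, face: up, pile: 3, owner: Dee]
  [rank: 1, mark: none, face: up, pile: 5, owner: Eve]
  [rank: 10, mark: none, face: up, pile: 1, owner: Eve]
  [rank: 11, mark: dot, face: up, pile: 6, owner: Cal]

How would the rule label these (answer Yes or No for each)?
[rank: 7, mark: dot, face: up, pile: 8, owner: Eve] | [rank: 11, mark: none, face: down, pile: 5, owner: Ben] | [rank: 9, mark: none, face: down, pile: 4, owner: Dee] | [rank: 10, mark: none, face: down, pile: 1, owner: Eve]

'Yes' ⟺ mark is none AND face is down.
[rank: 7, mark: dot, face: up, pile: 8, owner: Eve] — mark is dot, face is up, hence No. [rank: 11, mark: none, face: down, pile: 5, owner: Ben] — mark is none, face is down, hence Yes. [rank: 9, mark: none, face: down, pile: 4, owner: Dee] — mark is none, face is down, hence Yes. [rank: 10, mark: none, face: down, pile: 1, owner: Eve] — mark is none, face is down, hence Yes.

No, Yes, Yes, Yes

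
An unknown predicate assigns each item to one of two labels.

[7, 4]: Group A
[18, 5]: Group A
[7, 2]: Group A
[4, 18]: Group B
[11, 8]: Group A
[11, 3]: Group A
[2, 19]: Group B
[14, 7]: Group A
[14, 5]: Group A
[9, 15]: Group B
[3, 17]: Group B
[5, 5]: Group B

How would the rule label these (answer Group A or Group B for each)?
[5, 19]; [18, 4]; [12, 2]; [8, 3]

Group B, Group A, Group A, Group A

'Group A' ⟺ first > second.
Group B: [5, 19], since 5 < 19.
Group A: [18, 4], since 18 > 4.
Group A: [12, 2], since 12 > 2.
Group A: [8, 3], since 8 > 3.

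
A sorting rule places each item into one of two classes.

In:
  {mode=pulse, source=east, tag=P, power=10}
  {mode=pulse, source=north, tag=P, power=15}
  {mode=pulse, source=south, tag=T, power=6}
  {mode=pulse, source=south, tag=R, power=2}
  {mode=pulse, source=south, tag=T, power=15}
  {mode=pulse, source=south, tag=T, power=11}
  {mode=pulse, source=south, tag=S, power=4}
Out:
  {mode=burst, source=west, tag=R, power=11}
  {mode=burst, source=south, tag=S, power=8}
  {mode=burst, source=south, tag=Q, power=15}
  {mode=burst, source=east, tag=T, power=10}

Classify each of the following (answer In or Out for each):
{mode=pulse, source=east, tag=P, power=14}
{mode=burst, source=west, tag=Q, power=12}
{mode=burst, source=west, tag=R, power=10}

The simplest hypothesis consistent with all the labels is: mode is pulse.
{mode=pulse, source=east, tag=P, power=14} — mode is pulse, hence In.
{mode=burst, source=west, tag=Q, power=12} — mode is burst, hence Out.
{mode=burst, source=west, tag=R, power=10} — mode is burst, hence Out.

In, Out, Out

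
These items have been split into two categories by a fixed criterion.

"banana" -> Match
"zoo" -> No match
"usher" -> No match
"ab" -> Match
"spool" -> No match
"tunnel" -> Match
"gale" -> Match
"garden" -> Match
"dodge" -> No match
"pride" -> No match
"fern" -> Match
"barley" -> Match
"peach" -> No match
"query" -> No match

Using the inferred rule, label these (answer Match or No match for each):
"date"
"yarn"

All 'Match' examples share one property — even length — and every 'No match' example lacks it.
"date" → length 4 → Match. "yarn" → length 4 → Match.

Match, Match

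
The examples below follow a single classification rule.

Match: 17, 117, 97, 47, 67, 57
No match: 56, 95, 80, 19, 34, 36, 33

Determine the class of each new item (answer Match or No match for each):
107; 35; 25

Match, No match, No match

The classifier is using: ends in digit 7.
107: Match (last digit 7).
35: No match (last digit 5).
25: No match (last digit 5).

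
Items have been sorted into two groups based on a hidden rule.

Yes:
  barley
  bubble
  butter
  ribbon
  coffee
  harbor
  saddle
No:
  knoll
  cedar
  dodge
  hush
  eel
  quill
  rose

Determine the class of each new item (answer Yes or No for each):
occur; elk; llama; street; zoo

The rule appears to be: length 6.
occur: No (length 5).
elk: No (length 3).
llama: No (length 5).
street: Yes (length 6).
zoo: No (length 3).

No, No, No, Yes, No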